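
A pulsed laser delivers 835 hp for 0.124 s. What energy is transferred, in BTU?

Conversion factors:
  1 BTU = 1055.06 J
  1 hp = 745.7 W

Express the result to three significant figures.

835 hp × 745.7 → 622660 W
E = P × t = 622660 W × 0.124 s = 77209.8 J
77209.8 J ÷ (1055.06 J/BTU) = 73.1805 BTU

73.2 BTU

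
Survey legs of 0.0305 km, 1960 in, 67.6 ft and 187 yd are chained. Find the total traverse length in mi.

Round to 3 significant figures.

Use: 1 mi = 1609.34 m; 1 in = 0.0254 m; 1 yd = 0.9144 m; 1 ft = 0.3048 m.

0.0305 km × 1000 = 30.5 m
1960 in × 0.0254 = 49.784 m
67.6 ft × 0.3048 = 20.6045 m
187 yd × 0.9144 = 170.993 m
Total: 30.5 + 49.784 + 20.6045 + 170.993 = 271.882 m
In mi: 271.882 / 1609.34 = 0.16894 mi

0.169 mi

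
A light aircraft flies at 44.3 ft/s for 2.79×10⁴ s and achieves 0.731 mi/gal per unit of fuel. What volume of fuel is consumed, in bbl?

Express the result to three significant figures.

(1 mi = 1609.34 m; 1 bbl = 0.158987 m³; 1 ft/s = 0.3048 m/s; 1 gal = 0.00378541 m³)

44.3 ft/s → 13.5026 m/s
d = v × t = 13.5026 × 27900 = 376723 m
0.731 mi/gal → 310779 m/m³
V = d / (distance per unit fuel) = 376723 / 310779 = 1.21219 m³
In bbl: 1.21219 / 0.158987 = 7.62446 bbl

7.62 bbl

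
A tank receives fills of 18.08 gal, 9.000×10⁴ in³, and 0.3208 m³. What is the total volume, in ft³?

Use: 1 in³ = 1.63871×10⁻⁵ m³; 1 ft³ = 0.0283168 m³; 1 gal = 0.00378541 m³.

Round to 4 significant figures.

18.08 gal × 0.00378541 → 0.0684402 m³
9.000×10⁴ in³ × 1.63871×10⁻⁵ → 1.47484 m³
0.3208 m³ (already m³)
Total: 0.0684402 + 1.47484 + 0.3208 = 1.86408 m³
In ft³: 1.86408 / 0.0283168 = 65.8295 ft³

65.83 ft³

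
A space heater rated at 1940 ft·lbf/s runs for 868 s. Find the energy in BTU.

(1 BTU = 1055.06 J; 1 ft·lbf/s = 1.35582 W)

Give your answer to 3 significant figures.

2160 BTU

1940 ft·lbf/s × 1.35582 → 2630.29 W
E = P × t = 2630.29 W × 868 s = 2.28309×10⁶ J
2.28309×10⁶ J ÷ (1055.06 J/BTU) = 2163.94 BTU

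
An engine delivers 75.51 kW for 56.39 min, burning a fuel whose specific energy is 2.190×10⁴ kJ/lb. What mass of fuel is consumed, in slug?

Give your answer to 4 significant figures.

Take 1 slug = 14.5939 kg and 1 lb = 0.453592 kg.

0.3626 slug

75.51 kW → 75510 W
56.39 min → 3383.4 s
E = P × t = 75510 × 3383.4 = 2.55481×10⁸ J
2.190×10⁴ kJ/lb → 4.82813×10⁷ J/kg
m = E / e_s = 2.55481×10⁸ / 4.82813×10⁷ = 5.29151 kg
In slug: 5.29151 / 14.5939 = 0.362584 slug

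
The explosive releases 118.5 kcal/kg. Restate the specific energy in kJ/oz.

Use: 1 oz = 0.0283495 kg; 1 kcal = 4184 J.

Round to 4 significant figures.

14.06 kJ/oz

118.5 kcal/kg × 4184 J/kcal = 495804 J/kg
495804 J/kg ÷ 1000 J/kJ × 0.0283495 kg/oz = 14.0558 kJ/oz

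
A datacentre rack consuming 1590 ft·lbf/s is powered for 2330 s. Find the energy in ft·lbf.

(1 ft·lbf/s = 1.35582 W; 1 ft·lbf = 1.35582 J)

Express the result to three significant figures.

1590 ft·lbf/s × 1.35582 = 2155.75 W
E = P × t = 2155.75 W × 2330 s = 5.0229×10⁶ J
5.0229×10⁶ J ÷ (1.35582 J/ft·lbf) = 3.7047×10⁶ ft·lbf

3.70×10⁶ ft·lbf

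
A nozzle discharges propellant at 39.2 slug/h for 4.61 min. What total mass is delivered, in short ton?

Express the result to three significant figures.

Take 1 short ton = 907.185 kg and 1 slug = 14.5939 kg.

39.2 slug/h → 0.158911 kg/s
4.61 min → 276.6 s
m = ṁ × t = 0.158911 × 276.6 = 43.9548 kg
In short ton: 43.9548 / 907.185 = 0.0484519 short ton

0.0485 short ton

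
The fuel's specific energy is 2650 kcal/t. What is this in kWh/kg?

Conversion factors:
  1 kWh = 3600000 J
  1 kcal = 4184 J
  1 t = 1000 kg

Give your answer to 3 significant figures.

2650 kcal/t × 4184 J/kcal ÷ 1000 kg/t = 11087.6 J/kg
11087.6 J/kg ÷ 3600000 J/kWh = 0.00307989 kWh/kg

0.00308 kWh/kg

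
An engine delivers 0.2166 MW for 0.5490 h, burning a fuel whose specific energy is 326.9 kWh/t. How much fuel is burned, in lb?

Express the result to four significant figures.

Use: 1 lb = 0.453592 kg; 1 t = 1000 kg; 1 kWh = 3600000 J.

802.0 lb

0.2166 MW → 216600 W
0.5490 h → 1976.4 s
E = P × t = 216600 × 1976.4 = 4.28088×10⁸ J
326.9 kWh/t → 1.17684×10⁶ J/kg
m = E / e_s = 4.28088×10⁸ / 1.17684×10⁶ = 363.761 kg
In lb: 363.761 / 0.453592 = 801.956 lb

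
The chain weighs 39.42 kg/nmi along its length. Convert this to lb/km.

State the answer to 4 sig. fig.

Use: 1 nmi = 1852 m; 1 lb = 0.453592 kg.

39.42 kg/nmi ÷ 1852 m/nmi = 0.0212851 kg/m
0.0212851 kg/m ÷ 0.453592 kg/lb × 1000 m/km = 46.9257 lb/km

46.93 lb/km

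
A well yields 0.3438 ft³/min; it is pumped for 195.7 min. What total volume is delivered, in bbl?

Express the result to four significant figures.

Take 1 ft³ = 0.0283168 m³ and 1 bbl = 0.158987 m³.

0.3438 ft³/min → 1.62255×10⁻⁴ m³/s
195.7 min → 11742 s
V = Q × t = 1.62255×10⁻⁴ × 11742 = 1.9052 m³
In bbl: 1.9052 / 0.158987 = 11.9834 bbl

11.98 bbl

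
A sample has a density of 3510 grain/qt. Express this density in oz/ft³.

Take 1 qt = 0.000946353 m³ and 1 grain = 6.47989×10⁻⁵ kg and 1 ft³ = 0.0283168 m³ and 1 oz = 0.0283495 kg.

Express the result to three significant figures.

240 oz/ft³

3510 grain/qt × 6.47989×10⁻⁵ kg/grain ÷ 0.000946353 m³/qt = 240.338 kg/m³
240.338 kg/m³ ÷ 0.0283495 kg/oz × 0.0283168 m³/ft³ = 240.061 oz/ft³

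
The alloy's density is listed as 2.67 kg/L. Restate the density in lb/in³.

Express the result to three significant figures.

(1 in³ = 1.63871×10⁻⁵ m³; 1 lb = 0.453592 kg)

0.0965 lb/in³

2.67 kg/L ÷ 0.001 m³/L = 2670 kg/m³
2670 kg/m³ ÷ 0.453592 kg/lb × 1.63871×10⁻⁵ m³/in³ = 0.0964602 lb/in³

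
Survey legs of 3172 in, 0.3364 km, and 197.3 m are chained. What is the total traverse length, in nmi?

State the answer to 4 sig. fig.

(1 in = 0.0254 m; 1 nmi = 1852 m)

0.3317 nmi

3172 in × 0.0254 = 80.5688 m
0.3364 km × 1000 = 336.4 m
197.3 m (already m)
Total: 80.5688 + 336.4 + 197.3 = 614.269 m
In nmi: 614.269 / 1852 = 0.331679 nmi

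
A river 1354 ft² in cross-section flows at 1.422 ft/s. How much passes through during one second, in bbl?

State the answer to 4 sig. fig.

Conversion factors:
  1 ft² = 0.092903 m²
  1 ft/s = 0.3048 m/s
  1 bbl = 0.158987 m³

342.9 bbl

1.422 ft/s × 0.3048 → 0.433426 m/s
1354 ft² × 0.092903 → 125.791 m²
V = v × A × t = 0.433426 m/s × 125.791 m² × 1 s = 54.5211 m³
54.5211 m³ ÷ (0.158987 m³/bbl) = 342.928 bbl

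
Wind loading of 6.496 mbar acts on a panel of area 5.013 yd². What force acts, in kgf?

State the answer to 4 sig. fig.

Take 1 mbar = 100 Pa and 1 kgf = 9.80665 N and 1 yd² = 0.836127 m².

6.496 mbar × 100 = 649.6 Pa
5.013 yd² × 0.836127 = 4.1915 m²
F = P × A = 649.6 Pa × 4.1915 m² = 2722.8 N
2722.8 N ÷ (9.80665 N/kgf) = 277.648 kgf

277.6 kgf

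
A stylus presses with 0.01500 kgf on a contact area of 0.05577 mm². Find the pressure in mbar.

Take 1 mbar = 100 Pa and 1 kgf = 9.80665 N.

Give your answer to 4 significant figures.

0.01500 kgf × 9.80665 = 0.1471 N
0.05577 mm² × 10⁻⁶ = 5.577×10⁻⁸ m²
P = F / A = 0.1471 N / 5.577×10⁻⁸ m² = 2.63762×10⁶ Pa
2.63762×10⁶ Pa ÷ (100 Pa/mbar) = 26376.2 mbar

2.638×10⁴ mbar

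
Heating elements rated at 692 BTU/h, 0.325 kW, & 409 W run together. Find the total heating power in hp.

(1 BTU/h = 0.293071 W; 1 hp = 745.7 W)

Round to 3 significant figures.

692 BTU/h × 0.293071 = 202.805 W
0.325 kW × 1000 = 325 W
409 W (already W)
Sum: 202.805 + 325 + 409 = 936.805 W
In hp: 936.805 / 745.7 = 1.25628 hp

1.26 hp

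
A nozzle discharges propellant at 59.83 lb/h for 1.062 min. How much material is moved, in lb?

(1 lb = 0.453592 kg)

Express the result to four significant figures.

59.83 lb/h → 0.00753845 kg/s
1.062 min → 63.72 s
m = ṁ × t = 0.00753845 × 63.72 = 0.48035 kg
In lb: 0.48035 / 0.453592 = 1.05899 lb

1.059 lb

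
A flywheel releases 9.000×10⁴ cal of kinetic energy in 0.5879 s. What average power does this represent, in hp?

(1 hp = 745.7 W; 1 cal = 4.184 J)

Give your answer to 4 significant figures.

9.000×10⁴ cal × 4.184 → 376560 J
P = E / t = 376560 J / 0.5879 s = 640517 W
640517 W ÷ (745.7 W/hp) = 858.947 hp

858.9 hp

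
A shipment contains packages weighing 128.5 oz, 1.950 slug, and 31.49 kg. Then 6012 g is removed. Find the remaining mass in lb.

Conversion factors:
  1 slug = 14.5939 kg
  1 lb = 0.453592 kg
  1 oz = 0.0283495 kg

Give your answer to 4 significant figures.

128.5 oz × 0.0283495 = 3.64291 kg
1.950 slug × 14.5939 = 28.4581 kg
31.49 kg (already kg)
6012 g × 0.001 = 6.012 kg
Result: 3.64291 + 28.4581 + 31.49 − 6.012 = 57.579 kg
In lb: 57.579 / 0.453592 = 126.94 lb

126.9 lb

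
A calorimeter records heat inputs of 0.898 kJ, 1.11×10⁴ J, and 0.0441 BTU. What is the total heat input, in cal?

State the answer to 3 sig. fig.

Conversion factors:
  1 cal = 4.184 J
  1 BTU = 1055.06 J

2880 cal

0.898 kJ × 1000 → 898 J
1.11×10⁴ J (already J)
0.0441 BTU × 1055.06 → 46.5281 J
Sum: 898 + 11100 + 46.5281 = 12044.5 J
In cal: 12044.5 / 4.184 = 2878.7 cal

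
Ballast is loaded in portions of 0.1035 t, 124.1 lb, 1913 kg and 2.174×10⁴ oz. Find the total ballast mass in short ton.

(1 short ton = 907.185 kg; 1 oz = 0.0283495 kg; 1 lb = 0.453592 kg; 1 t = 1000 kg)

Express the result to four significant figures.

2.964 short ton

0.1035 t × 1000 = 103.5 kg
124.1 lb × 0.453592 = 56.2908 kg
1913 kg (already kg)
2.174×10⁴ oz × 0.0283495 = 616.318 kg
Total: 103.5 + 56.2908 + 1913 + 616.318 = 2689.11 kg
In short ton: 2689.11 / 907.185 = 2.96424 short ton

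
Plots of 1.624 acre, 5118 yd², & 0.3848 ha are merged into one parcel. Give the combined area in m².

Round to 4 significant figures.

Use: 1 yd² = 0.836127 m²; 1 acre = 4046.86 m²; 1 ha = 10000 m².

1.470×10⁴ m²

1.624 acre × 4046.86 = 6572.1 m²
5118 yd² × 0.836127 = 4279.3 m²
0.3848 ha × 10000 = 3848 m²
Total: 6572.1 + 4279.3 + 3848 = 14699.4 m²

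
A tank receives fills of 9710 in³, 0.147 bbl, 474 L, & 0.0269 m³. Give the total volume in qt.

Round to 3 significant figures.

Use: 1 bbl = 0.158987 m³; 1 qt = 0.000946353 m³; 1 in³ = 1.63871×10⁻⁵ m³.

722 qt

9710 in³ × 1.63871×10⁻⁵ = 0.159119 m³
0.147 bbl × 0.158987 = 0.0233711 m³
474 L × 0.001 = 0.474 m³
0.0269 m³ (already m³)
Total: 0.159119 + 0.0233711 + 0.474 + 0.0269 = 0.68339 m³
In qt: 0.68339 / 0.000946353 = 722.13 qt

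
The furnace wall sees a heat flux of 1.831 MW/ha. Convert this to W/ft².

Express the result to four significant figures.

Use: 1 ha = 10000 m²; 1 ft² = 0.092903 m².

1.831 MW/ha × 1000000 W/MW ÷ 10000 m²/ha = 183.1 W/m²
183.1 W/m² × 0.092903 m²/ft² = 17.0105 W/ft²

17.01 W/ft²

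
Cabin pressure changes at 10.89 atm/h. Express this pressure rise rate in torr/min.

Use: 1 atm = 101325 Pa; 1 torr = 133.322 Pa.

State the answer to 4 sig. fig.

10.89 atm/h × 101325 Pa/atm ÷ 3600 s/h = 306.508 Pa/s
306.508 Pa/s ÷ 133.322 Pa/torr × 60 s/min = 137.94 torr/min

137.9 torr/min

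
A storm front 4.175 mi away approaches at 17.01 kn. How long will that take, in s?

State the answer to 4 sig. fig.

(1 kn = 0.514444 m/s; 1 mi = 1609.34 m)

4.175 mi × 1609.34 → 6718.99 m
17.01 kn × 0.514444 → 8.75069 m/s
t = d / v = 6718.99 m / 8.75069 m/s = 767.824 s

767.8 s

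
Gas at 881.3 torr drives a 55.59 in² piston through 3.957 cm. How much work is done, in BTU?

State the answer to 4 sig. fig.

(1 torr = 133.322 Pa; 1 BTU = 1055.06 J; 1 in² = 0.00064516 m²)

0.1580 BTU

881.3 torr → 117497 Pa
55.59 in² → 0.0358644 m²
F = P × A = 117497 × 0.0358644 = 4213.96 N
3.957 cm → 0.03957 m
W = F × d = 4213.96 × 0.03957 = 166.746 J
In BTU: 166.746 / 1055.06 = 0.158044 BTU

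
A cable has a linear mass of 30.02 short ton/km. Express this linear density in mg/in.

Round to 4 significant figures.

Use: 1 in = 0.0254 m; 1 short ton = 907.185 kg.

30.02 short ton/km × 907.185 kg/short ton ÷ 1000 m/km = 27.2337 kg/m
27.2337 kg/m ÷ 10⁻⁶ kg/mg × 0.0254 m/in = 691736 mg/in

6.917×10⁵ mg/in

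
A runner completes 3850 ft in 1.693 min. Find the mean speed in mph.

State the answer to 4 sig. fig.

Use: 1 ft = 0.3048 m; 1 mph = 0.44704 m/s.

3850 ft × 0.3048 = 1173.48 m
1.693 min × 60 = 101.58 s
v = d / t = 1173.48 m / 101.58 s = 11.5523 m/s
11.5523 m/s ÷ (0.44704 m/s/mph) = 25.8418 mph

25.84 mph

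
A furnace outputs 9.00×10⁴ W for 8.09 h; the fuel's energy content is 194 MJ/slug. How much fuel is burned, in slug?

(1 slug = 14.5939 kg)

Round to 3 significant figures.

13.5 slug

8.09 h → 29124 s
E = P × t = 90000 × 29124 = 2.62116×10⁹ J
194 MJ/slug → 1.32932×10⁷ J/kg
m = E / e_s = 2.62116×10⁹ / 1.32932×10⁷ = 197.181 kg
In slug: 197.181 / 14.5939 = 13.5112 slug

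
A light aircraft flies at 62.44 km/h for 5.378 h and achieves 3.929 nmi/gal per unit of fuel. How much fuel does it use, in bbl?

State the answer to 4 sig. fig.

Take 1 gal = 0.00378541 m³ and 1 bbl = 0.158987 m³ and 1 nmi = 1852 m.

1.099 bbl

62.44 km/h → 17.3444 m/s
5.378 h → 19360.8 s
d = v × t = 17.3444 × 19360.8 = 335801 m
3.929 nmi/gal → 1.92225×10⁶ m/m³
V = d / (distance per unit fuel) = 335801 / 1.92225×10⁶ = 0.174692 m³
In bbl: 0.174692 / 0.158987 = 1.09878 bbl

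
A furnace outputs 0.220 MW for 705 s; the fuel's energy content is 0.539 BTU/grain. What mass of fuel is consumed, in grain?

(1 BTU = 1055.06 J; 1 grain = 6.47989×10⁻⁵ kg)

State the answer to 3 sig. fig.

2.73×10⁵ grain

0.220 MW → 220000 W
E = P × t = 220000 × 705 = 1.551×10⁸ J
0.539 BTU/grain → 8.77603×10⁶ J/kg
m = E / e_s = 1.551×10⁸ / 8.77603×10⁶ = 17.6731 kg
In grain: 17.6731 / 6.47989×10⁻⁵ = 272738 grain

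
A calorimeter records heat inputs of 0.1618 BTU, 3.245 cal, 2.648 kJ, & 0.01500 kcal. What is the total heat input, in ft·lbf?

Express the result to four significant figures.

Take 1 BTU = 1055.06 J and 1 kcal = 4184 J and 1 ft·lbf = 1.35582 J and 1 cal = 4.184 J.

2135 ft·lbf

0.1618 BTU × 1055.06 = 170.709 J
3.245 cal × 4.184 = 13.5771 J
2.648 kJ × 1000 = 2648 J
0.01500 kcal × 4184 = 62.76 J
Total: 170.709 + 13.5771 + 2648 + 62.76 = 2895.05 J
In ft·lbf: 2895.05 / 1.35582 = 2135.28 ft·lbf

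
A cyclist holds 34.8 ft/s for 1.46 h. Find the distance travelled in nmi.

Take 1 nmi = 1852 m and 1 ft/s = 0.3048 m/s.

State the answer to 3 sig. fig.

34.8 ft/s × 0.3048 → 10.607 m/s
1.46 h × 3600 → 5256 s
d = v × t = 10.607 m/s × 5256 s = 55750.4 m
55750.4 m ÷ (1852 m/nmi) = 30.1028 nmi

30.1 nmi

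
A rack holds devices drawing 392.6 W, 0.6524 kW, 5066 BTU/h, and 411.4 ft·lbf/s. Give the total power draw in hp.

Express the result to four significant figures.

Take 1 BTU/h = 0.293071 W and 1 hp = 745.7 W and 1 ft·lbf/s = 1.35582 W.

392.6 W (already W)
0.6524 kW × 1000 = 652.4 W
5066 BTU/h × 0.293071 = 1484.7 W
411.4 ft·lbf/s × 1.35582 = 557.784 W
Sum: 392.6 + 652.4 + 1484.7 + 557.784 = 3087.48 W
In hp: 3087.48 / 745.7 = 4.14038 hp

4.140 hp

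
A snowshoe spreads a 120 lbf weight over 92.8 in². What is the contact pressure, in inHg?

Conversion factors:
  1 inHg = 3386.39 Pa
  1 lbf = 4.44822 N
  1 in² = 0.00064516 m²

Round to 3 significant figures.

120 lbf × 4.44822 → 533.786 N
92.8 in² × 0.00064516 → 0.0598708 m²
P = F / A = 533.786 N / 0.0598708 m² = 8915.63 Pa
8915.63 Pa ÷ (3386.39 Pa/inHg) = 2.63278 inHg

2.63 inHg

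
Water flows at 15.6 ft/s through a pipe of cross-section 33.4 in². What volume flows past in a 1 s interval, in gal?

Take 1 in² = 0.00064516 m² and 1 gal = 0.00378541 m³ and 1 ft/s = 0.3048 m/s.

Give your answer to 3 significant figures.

15.6 ft/s × 0.3048 → 4.75488 m/s
33.4 in² × 0.00064516 → 0.0215483 m²
V = v × A × t = 4.75488 m/s × 0.0215483 m² × 1 s = 0.10246 m³
0.10246 m³ ÷ (0.00378541 m³/gal) = 27.0671 gal

27.1 gal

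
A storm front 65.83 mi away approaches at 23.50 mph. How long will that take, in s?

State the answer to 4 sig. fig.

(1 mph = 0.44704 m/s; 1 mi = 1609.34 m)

1.008×10⁴ s

65.83 mi × 1609.34 → 105943 m
23.50 mph × 0.44704 → 10.5054 m/s
t = d / v = 105943 m / 10.5054 m/s = 10084.6 s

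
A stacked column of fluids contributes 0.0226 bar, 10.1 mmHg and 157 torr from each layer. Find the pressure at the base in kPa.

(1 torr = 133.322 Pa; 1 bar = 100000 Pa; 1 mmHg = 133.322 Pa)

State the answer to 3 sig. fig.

24.5 kPa

0.0226 bar × 100000 → 2260 Pa
10.1 mmHg × 133.322 → 1346.55 Pa
157 torr × 133.322 → 20931.6 Pa
Combined: 2260 + 1346.55 + 20931.6 = 24538.1 Pa
In kPa: 24538.1 / 1000 = 24.5381 kPa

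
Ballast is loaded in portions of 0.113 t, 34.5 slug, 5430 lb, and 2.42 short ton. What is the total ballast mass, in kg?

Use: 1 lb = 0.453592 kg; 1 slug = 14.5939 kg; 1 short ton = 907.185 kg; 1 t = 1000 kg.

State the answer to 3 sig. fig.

5270 kg

0.113 t × 1000 = 113 kg
34.5 slug × 14.5939 = 503.49 kg
5430 lb × 0.453592 = 2463 kg
2.42 short ton × 907.185 = 2195.39 kg
Combined: 113 + 503.49 + 2463 + 2195.39 = 5274.88 kg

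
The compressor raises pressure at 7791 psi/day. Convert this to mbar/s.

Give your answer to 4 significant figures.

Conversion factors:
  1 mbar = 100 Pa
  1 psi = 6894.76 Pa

7791 psi/day × 6894.76 Pa/psi ÷ 86400 s/day = 621.725 Pa/s
621.725 Pa/s ÷ 100 Pa/mbar = 6.21725 mbar/s

6.217 mbar/s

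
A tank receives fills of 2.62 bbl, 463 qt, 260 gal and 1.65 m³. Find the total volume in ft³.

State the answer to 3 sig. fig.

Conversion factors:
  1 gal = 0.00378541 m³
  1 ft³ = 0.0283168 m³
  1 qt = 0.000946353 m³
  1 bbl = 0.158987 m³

2.62 bbl × 0.158987 → 0.416546 m³
463 qt × 0.000946353 → 0.438161 m³
260 gal × 0.00378541 → 0.984207 m³
1.65 m³ (already m³)
Combined: 0.416546 + 0.438161 + 0.984207 + 1.65 = 3.48891 m³
In ft³: 3.48891 / 0.0283168 = 123.21 ft³

123 ft³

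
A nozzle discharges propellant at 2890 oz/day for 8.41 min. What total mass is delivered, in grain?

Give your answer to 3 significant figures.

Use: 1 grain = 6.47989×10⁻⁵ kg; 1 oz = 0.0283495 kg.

7380 grain

2890 oz/day → 9.48265×10⁻⁴ kg/s
8.41 min → 504.6 s
m = ṁ × t = 9.48265×10⁻⁴ × 504.6 = 0.478495 kg
In grain: 0.478495 / 6.47989×10⁻⁵ = 7384.31 grain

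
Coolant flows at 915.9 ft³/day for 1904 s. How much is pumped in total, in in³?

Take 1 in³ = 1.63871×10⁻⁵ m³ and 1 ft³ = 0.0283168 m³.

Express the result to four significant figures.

3.488×10⁴ in³

915.9 ft³/day → 3.00178×10⁻⁴ m³/s
V = Q × t = 3.00178×10⁻⁴ × 1904 = 0.571539 m³
In in³: 0.571539 / 1.63871×10⁻⁵ = 34877.4 in³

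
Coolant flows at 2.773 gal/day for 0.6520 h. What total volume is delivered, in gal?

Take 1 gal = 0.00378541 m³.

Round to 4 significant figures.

0.07533 gal

2.773 gal/day → 1.21492×10⁻⁷ m³/s
0.6520 h → 2347.2 s
V = Q × t = 1.21492×10⁻⁷ × 2347.2 = 2.85166×10⁻⁴ m³
In gal: 2.85166×10⁻⁴ / 0.00378541 = 0.0753329 gal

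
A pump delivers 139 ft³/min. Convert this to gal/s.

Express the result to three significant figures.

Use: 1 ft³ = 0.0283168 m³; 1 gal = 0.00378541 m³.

17.3 gal/s

139 ft³/min × 0.0283168 m³/ft³ ÷ 60 s/min = 0.0656006 m³/s
0.0656006 m³/s ÷ 0.00378541 m³/gal = 17.3299 gal/s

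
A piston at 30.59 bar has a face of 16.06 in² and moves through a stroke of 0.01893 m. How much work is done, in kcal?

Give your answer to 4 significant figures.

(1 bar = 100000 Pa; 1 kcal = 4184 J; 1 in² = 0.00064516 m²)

0.1434 kcal

30.59 bar → 3.059×10⁶ Pa
16.06 in² → 0.0103613 m²
F = P × A = 3.059×10⁶ × 0.0103613 = 31695.2 N
W = F × d = 31695.2 × 0.01893 = 599.99 J
In kcal: 599.99 / 4184 = 0.143401 kcal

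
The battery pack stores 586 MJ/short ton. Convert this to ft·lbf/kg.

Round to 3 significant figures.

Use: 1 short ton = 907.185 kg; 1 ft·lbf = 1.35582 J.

4.76×10⁵ ft·lbf/kg

586 MJ/short ton × 1000000 J/MJ ÷ 907.185 kg/short ton = 645954 J/kg
645954 J/kg ÷ 1.35582 J/ft·lbf = 476430 ft·lbf/kg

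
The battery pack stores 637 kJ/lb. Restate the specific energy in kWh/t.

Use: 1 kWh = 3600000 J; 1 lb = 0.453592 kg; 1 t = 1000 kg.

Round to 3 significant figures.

390 kWh/t

637 kJ/lb × 1000 J/kJ ÷ 0.453592 kg/lb = 1.40435×10⁶ J/kg
1.40435×10⁶ J/kg ÷ 3600000 J/kWh × 1000 kg/t = 390.097 kWh/t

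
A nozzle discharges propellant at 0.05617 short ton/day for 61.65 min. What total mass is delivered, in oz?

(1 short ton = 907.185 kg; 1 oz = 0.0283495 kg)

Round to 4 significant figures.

76.95 oz

0.05617 short ton/day → 5.89775×10⁻⁴ kg/s
61.65 min → 3699 s
m = ṁ × t = 5.89775×10⁻⁴ × 3699 = 2.18158 kg
In oz: 2.18158 / 0.0283495 = 76.953 oz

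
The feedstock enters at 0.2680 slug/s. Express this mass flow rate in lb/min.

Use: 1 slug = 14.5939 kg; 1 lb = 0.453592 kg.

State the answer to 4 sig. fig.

517.4 lb/min

0.2680 slug/s × 14.5939 kg/slug = 3.91117 kg/s
3.91117 kg/s ÷ 0.453592 kg/lb × 60 s/min = 517.36 lb/min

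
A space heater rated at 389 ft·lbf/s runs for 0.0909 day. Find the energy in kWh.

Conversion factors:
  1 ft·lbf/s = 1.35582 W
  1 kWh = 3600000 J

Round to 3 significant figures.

1.15 kWh

389 ft·lbf/s × 1.35582 = 527.414 W
0.0909 day × 86400 = 7853.76 s
E = P × t = 527.414 W × 7853.76 s = 4.14218×10⁶ J
4.14218×10⁶ J ÷ (3600000 J/kWh) = 1.15061 kWh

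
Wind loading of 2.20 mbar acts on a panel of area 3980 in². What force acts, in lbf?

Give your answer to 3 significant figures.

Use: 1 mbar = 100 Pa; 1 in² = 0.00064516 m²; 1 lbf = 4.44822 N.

127 lbf

2.20 mbar × 100 → 220 Pa
3980 in² × 0.00064516 → 2.56774 m²
F = P × A = 220 Pa × 2.56774 m² = 564.903 N
564.903 N ÷ (4.44822 N/lbf) = 126.995 lbf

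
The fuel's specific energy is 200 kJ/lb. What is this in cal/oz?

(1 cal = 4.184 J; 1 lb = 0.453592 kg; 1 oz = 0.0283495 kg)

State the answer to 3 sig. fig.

200 kJ/lb × 1000 J/kJ ÷ 0.453592 kg/lb = 440925 J/kg
440925 J/kg ÷ 4.184 J/cal × 0.0283495 kg/oz = 2987.57 cal/oz

2990 cal/oz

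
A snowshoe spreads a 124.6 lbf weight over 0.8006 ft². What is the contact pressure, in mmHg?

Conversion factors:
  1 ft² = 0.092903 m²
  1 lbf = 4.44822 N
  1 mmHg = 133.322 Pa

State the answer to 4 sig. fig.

124.6 lbf × 4.44822 = 554.248 N
0.8006 ft² × 0.092903 = 0.0743781 m²
P = F / A = 554.248 N / 0.0743781 m² = 7451.76 Pa
7451.76 Pa ÷ (133.322 Pa/mmHg) = 55.893 mmHg

55.89 mmHg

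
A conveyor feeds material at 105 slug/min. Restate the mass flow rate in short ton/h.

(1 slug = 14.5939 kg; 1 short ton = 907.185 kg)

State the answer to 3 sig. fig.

105 slug/min × 14.5939 kg/slug ÷ 60 s/min = 25.5393 kg/s
25.5393 kg/s ÷ 907.185 kg/short ton × 3600 s/h = 101.348 short ton/h

101 short ton/h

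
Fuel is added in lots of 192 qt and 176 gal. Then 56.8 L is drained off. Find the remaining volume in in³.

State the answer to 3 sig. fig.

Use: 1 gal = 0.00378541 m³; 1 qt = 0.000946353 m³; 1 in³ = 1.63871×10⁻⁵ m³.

192 qt × 0.000946353 = 0.1817 m³
176 gal × 0.00378541 = 0.666232 m³
56.8 L × 0.001 = 0.0568 m³
Net: 0.1817 + 0.666232 − 0.0568 = 0.791132 m³
In in³: 0.791132 / 1.63871×10⁻⁵ = 48277.7 in³

4.83×10⁴ in³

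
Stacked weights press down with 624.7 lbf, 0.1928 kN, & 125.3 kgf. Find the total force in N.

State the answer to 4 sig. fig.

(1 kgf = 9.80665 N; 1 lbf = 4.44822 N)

624.7 lbf × 4.44822 → 2778.8 N
0.1928 kN × 1000 → 192.8 N
125.3 kgf × 9.80665 → 1228.77 N
Combined: 2778.8 + 192.8 + 1228.77 = 4200.37 N

4200 N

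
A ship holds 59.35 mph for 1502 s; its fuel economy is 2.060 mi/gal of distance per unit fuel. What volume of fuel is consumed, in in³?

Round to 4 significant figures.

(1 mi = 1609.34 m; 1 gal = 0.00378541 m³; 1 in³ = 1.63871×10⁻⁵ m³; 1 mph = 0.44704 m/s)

59.35 mph → 26.5318 m/s
d = v × t = 26.5318 × 1502 = 39850.8 m
2.060 mi/gal → 875794 m/m³
V = d / (distance per unit fuel) = 39850.8 / 875794 = 0.0455025 m³
In in³: 0.0455025 / 1.63871×10⁻⁵ = 2776.73 in³

2777 in³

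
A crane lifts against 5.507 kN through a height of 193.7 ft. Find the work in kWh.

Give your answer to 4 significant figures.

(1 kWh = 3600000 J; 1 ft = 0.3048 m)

5.507 kN × 1000 → 5507 N
193.7 ft × 0.3048 → 59.0398 m
W = F × d = 5507 N × 59.0398 m = 325132 J
325132 J ÷ (3600000 J/kWh) = 0.0903144 kWh

0.09031 kWh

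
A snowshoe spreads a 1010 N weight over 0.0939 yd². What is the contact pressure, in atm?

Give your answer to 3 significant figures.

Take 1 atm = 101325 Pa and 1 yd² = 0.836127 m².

0.0939 yd² × 0.836127 = 0.0785123 m²
P = F / A = 1010 N / 0.0785123 m² = 12864.2 Pa
12864.2 Pa ÷ (101325 Pa/atm) = 0.12696 atm

0.127 atm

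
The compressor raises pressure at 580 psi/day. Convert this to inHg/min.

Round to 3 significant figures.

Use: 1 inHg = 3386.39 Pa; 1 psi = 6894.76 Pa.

580 psi/day × 6894.76 Pa/psi ÷ 86400 s/day = 46.2843 Pa/s
46.2843 Pa/s ÷ 3386.39 Pa/inHg × 60 s/min = 0.820064 inHg/min

0.820 inHg/min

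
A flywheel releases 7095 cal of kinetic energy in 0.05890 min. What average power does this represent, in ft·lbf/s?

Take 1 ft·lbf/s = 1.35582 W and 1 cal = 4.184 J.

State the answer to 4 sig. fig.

6195 ft·lbf/s

7095 cal × 4.184 → 29685.5 J
0.05890 min × 60 → 3.534 s
P = E / t = 29685.5 J / 3.534 s = 8399.97 W
8399.97 W ÷ (1.35582 W/ft·lbf/s) = 6195.49 ft·lbf/s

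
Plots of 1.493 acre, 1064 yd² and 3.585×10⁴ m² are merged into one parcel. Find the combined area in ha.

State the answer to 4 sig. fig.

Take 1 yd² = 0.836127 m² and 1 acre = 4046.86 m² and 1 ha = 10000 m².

4.278 ha

1.493 acre × 4046.86 → 6041.96 m²
1064 yd² × 0.836127 → 889.639 m²
3.585×10⁴ m² (already m²)
Sum: 6041.96 + 889.639 + 35850 = 42781.6 m²
In ha: 42781.6 / 10000 = 4.27816 ha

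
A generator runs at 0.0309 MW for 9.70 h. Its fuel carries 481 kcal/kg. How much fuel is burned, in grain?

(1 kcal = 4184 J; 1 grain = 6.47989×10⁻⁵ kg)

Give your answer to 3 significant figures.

0.0309 MW → 30900 W
9.70 h → 34920 s
E = P × t = 30900 × 34920 = 1.07903×10⁹ J
481 kcal/kg → 2.0125×10⁶ J/kg
m = E / e_s = 1.07903×10⁹ / 2.0125×10⁶ = 536.164 kg
In grain: 536.164 / 6.47989×10⁻⁵ = 8.27428×10⁶ grain

8.27×10⁶ grain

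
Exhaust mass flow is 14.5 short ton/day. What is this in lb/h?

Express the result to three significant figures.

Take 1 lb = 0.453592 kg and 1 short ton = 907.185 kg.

1210 lb/h

14.5 short ton/day × 907.185 kg/short ton ÷ 86400 s/day = 0.152247 kg/s
0.152247 kg/s ÷ 0.453592 kg/lb × 3600 s/h = 1208.33 lb/h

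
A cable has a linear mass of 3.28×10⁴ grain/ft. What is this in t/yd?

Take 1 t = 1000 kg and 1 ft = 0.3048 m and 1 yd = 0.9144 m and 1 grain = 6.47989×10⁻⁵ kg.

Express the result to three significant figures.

3.28×10⁴ grain/ft × 6.47989×10⁻⁵ kg/grain ÷ 0.3048 m/ft = 6.97311 kg/m
6.97311 kg/m ÷ 1000 kg/t × 0.9144 m/yd = 0.00637621 t/yd

0.00638 t/yd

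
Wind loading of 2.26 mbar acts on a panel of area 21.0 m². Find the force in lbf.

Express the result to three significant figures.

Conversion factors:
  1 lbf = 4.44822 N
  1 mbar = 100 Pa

1070 lbf

2.26 mbar × 100 → 226 Pa
F = P × A = 226 Pa × 21 m² = 4746 N
4746 N ÷ (4.44822 N/lbf) = 1066.94 lbf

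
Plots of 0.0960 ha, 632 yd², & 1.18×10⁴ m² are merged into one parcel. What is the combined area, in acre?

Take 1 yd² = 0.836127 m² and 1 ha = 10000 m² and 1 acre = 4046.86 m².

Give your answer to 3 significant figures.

3.28 acre

0.0960 ha × 10000 → 960 m²
632 yd² × 0.836127 → 528.432 m²
1.18×10⁴ m² (already m²)
Combined: 960 + 528.432 + 11800 = 13288.4 m²
In acre: 13288.4 / 4046.86 = 3.28363 acre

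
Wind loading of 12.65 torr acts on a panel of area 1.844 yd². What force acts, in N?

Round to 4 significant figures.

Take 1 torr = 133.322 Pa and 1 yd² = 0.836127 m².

12.65 torr × 133.322 → 1686.52 Pa
1.844 yd² × 0.836127 → 1.54182 m²
F = P × A = 1686.52 Pa × 1.54182 m² = 2600.31 N

2600 N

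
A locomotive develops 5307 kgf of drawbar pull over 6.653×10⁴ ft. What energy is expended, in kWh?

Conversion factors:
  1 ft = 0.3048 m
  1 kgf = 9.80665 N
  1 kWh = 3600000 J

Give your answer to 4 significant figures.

293.2 kWh

5307 kgf × 9.80665 → 52043.9 N
6.653×10⁴ ft × 0.3048 → 20278.3 m
W = F × d = 52043.9 N × 20278.3 m = 1.05536×10⁹ J
1.05536×10⁹ J ÷ (3600000 J/kWh) = 293.156 kWh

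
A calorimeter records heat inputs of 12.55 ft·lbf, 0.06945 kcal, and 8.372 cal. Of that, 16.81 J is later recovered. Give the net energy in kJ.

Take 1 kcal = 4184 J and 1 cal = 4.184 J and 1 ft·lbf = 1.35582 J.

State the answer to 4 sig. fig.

0.3258 kJ

12.55 ft·lbf × 1.35582 = 17.0155 J
0.06945 kcal × 4184 = 290.579 J
8.372 cal × 4.184 = 35.0284 J
16.81 J (already J)
Sum: 17.0155 + 290.579 + 35.0284 − 16.81 = 325.813 J
In kJ: 325.813 / 1000 = 0.325813 kJ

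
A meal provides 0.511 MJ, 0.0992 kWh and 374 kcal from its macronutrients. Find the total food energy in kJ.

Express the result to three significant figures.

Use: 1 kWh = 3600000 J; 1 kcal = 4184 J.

0.511 MJ × 1000000 = 511000 J
0.0992 kWh × 3600000 = 357120 J
374 kcal × 4184 = 1.56482×10⁶ J
Sum: 511000 + 357120 + 1.56482×10⁶ = 2.43294×10⁶ J
In kJ: 2.43294×10⁶ / 1000 = 2432.94 kJ

2430 kJ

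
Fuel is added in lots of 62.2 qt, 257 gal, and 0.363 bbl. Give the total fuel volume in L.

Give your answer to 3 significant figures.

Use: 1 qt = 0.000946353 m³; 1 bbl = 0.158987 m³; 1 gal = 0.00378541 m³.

1090 L

62.2 qt × 0.000946353 = 0.0588632 m³
257 gal × 0.00378541 = 0.97285 m³
0.363 bbl × 0.158987 = 0.0577123 m³
Total: 0.0588632 + 0.97285 + 0.0577123 = 1.08943 m³
In L: 1.08943 / 0.001 = 1089.43 L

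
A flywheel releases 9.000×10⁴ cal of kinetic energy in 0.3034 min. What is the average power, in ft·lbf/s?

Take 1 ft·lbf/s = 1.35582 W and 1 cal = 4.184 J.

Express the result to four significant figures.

1.526×10⁴ ft·lbf/s

9.000×10⁴ cal × 4.184 = 376560 J
0.3034 min × 60 = 18.204 s
P = E / t = 376560 J / 18.204 s = 20685.6 W
20685.6 W ÷ (1.35582 W/ft·lbf/s) = 15256.9 ft·lbf/s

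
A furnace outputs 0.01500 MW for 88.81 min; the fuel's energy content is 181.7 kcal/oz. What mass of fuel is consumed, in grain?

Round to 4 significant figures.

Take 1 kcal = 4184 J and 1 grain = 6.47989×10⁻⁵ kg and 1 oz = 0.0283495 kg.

4.600×10⁴ grain

0.01500 MW → 15000 W
88.81 min → 5328.6 s
E = P × t = 15000 × 5328.6 = 7.9929×10⁷ J
181.7 kcal/oz → 2.68164×10⁷ J/kg
m = E / e_s = 7.9929×10⁷ / 2.68164×10⁷ = 2.9806 kg
In grain: 2.9806 / 6.47989×10⁻⁵ = 45997.7 grain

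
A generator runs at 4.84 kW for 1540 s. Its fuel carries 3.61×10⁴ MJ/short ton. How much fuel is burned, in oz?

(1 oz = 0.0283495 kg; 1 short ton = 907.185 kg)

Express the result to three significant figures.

6.61 oz

4.84 kW → 4840 W
E = P × t = 4840 × 1540 = 7.4536×10⁶ J
3.61×10⁴ MJ/short ton → 3.97934×10⁷ J/kg
m = E / e_s = 7.4536×10⁶ / 3.97934×10⁷ = 0.187307 kg
In oz: 0.187307 / 0.0283495 = 6.60707 oz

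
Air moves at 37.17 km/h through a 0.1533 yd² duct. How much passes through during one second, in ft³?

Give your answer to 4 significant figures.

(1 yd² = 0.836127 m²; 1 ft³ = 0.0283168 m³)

46.74 ft³

37.17 km/h × (1/3.6) → 10.325 m/s
0.1533 yd² × 0.836127 → 0.128178 m²
V = v × A × t = 10.325 m/s × 0.128178 m² × 1 s = 1.32344 m³
1.32344 m³ ÷ (0.0283168 m³/ft³) = 46.7369 ft³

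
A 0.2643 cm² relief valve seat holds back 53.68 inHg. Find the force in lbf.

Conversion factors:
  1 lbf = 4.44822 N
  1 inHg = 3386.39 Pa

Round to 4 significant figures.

53.68 inHg × 3386.39 → 181781 Pa
0.2643 cm² × 0.0001 → 2.643×10⁻⁵ m²
F = P × A = 181781 Pa × 2.643×10⁻⁵ m² = 4.80447 N
4.80447 N ÷ (4.44822 N/lbf) = 1.08009 lbf

1.080 lbf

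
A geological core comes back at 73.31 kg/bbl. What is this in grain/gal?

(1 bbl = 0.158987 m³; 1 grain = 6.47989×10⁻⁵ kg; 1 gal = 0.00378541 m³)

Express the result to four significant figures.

2.694×10⁴ grain/gal

73.31 kg/bbl ÷ 0.158987 m³/bbl = 461.107 kg/m³
461.107 kg/m³ ÷ 6.47989×10⁻⁵ kg/grain × 0.00378541 m³/gal = 26936.9 grain/gal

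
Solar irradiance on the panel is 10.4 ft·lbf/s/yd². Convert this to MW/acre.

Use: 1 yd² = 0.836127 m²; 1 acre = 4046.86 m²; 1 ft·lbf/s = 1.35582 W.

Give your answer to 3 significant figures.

10.4 ft·lbf/s/yd² × 1.35582 W/ft·lbf/s ÷ 0.836127 m²/yd² = 16.8641 W/m²
16.8641 W/m² ÷ 1000000 W/MW × 4046.86 m²/acre = 0.0682467 MW/acre

0.0682 MW/acre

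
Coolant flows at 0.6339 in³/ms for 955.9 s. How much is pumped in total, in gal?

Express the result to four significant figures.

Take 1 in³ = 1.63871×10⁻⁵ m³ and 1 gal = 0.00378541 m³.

2623 gal

0.6339 in³/ms → 0.0103878 m³/s
V = Q × t = 0.0103878 × 955.9 = 9.9297 m³
In gal: 9.9297 / 0.00378541 = 2623.15 gal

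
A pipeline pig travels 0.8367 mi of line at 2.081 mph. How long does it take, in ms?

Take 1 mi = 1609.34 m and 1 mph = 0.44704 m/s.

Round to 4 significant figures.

1.447×10⁶ ms

0.8367 mi × 1609.34 = 1346.53 m
2.081 mph × 0.44704 = 0.93029 m/s
t = d / v = 1346.53 m / 0.93029 m/s = 1447.43 s
1447.43 s ÷ (0.001 s/ms) = 1.44743×10⁶ ms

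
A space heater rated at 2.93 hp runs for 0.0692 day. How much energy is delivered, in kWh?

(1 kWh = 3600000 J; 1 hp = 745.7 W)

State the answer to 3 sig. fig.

2.93 hp × 745.7 → 2184.9 W
0.0692 day × 86400 → 5978.88 s
E = P × t = 2184.9 W × 5978.88 s = 1.30633×10⁷ J
1.30633×10⁷ J ÷ (3600000 J/kWh) = 3.62869 kWh

3.63 kWh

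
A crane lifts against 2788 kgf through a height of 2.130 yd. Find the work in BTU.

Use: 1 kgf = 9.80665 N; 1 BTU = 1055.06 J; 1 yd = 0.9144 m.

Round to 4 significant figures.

50.47 BTU

2788 kgf × 9.80665 → 27340.9 N
2.130 yd × 0.9144 → 1.94767 m
W = F × d = 27340.9 N × 1.94767 m = 53251.1 J
53251.1 J ÷ (1055.06 J/BTU) = 50.4721 BTU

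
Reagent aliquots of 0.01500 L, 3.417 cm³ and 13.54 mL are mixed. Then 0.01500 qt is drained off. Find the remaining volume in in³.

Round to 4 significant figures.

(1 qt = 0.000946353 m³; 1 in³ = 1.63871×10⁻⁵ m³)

0.01500 L × 0.001 → 1.5×10⁻⁵ m³
3.417 cm³ × 10⁻⁶ → 3.417×10⁻⁶ m³
13.54 mL × 10⁻⁶ → 1.354×10⁻⁵ m³
0.01500 qt × 0.000946353 → 1.41953×10⁻⁵ m³
Net: 1.5×10⁻⁵ + 3.417×10⁻⁶ + 1.354×10⁻⁵ − 1.41953×10⁻⁵ = 1.77617×10⁻⁵ m³
In in³: 1.77617×10⁻⁵ / 1.63871×10⁻⁵ = 1.08388 in³

1.084 in³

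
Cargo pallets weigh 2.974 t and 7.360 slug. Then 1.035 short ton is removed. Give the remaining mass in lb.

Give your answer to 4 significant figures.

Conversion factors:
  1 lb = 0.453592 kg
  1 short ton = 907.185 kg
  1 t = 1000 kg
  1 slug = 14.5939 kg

2.974 t × 1000 = 2974 kg
7.360 slug × 14.5939 = 107.411 kg
1.035 short ton × 907.185 = 938.936 kg
Result: 2974 + 107.411 − 938.936 = 2142.48 kg
In lb: 2142.48 / 0.453592 = 4723.36 lb

4723 lb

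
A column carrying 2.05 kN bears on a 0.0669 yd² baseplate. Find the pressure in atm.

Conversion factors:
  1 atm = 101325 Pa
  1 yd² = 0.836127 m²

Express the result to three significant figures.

2.05 kN × 1000 → 2050 N
0.0669 yd² × 0.836127 → 0.0559369 m²
P = F / A = 2050 N / 0.0559369 m² = 36648.4 Pa
36648.4 Pa ÷ (101325 Pa/atm) = 0.361692 atm

0.362 atm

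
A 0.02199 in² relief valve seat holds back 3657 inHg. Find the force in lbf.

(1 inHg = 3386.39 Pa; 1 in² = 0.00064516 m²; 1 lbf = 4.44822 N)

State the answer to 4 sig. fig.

39.50 lbf

3657 inHg × 3386.39 = 1.2384×10⁷ Pa
0.02199 in² × 0.00064516 = 1.41871×10⁻⁵ m²
F = P × A = 1.2384×10⁷ Pa × 1.41871×10⁻⁵ m² = 175.693 N
175.693 N ÷ (4.44822 N/lbf) = 39.4974 lbf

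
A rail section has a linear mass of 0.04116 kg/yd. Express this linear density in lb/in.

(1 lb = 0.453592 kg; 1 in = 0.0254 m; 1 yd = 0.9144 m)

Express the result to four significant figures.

0.04116 kg/yd ÷ 0.9144 m/yd = 0.0450131 kg/m
0.0450131 kg/m ÷ 0.453592 kg/lb × 0.0254 m/in = 0.00252062 lb/in

0.002521 lb/in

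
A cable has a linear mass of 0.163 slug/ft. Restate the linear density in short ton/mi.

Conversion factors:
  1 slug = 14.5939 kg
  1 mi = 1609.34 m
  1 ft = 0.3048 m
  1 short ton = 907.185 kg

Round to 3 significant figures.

13.8 short ton/mi

0.163 slug/ft × 14.5939 kg/slug ÷ 0.3048 m/ft = 7.80448 kg/m
7.80448 kg/m ÷ 907.185 kg/short ton × 1609.34 m/mi = 13.8451 short ton/mi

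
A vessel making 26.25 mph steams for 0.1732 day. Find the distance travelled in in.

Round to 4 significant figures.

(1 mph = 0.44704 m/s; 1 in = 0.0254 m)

6.914×10⁶ in

26.25 mph × 0.44704 = 11.7348 m/s
0.1732 day × 86400 = 14964.5 s
d = v × t = 11.7348 m/s × 14964.5 s = 175605 m
175605 m ÷ (0.0254 m/in) = 6.91358×10⁶ in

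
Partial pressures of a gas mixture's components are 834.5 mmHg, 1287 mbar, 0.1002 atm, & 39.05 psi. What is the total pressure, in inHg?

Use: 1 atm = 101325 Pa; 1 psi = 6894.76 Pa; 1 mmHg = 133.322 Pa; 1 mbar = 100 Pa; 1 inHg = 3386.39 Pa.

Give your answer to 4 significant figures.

153.4 inHg

834.5 mmHg × 133.322 = 111257 Pa
1287 mbar × 100 = 128700 Pa
0.1002 atm × 101325 = 10152.8 Pa
39.05 psi × 6894.76 = 269240 Pa
Combined: 111257 + 128700 + 10152.8 + 269240 = 519350 Pa
In inHg: 519350 / 3386.39 = 153.364 inHg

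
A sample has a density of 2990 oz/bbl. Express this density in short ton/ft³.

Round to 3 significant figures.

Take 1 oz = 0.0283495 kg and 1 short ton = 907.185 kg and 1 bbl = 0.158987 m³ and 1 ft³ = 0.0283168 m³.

0.0166 short ton/ft³

2990 oz/bbl × 0.0283495 kg/oz ÷ 0.158987 m³/bbl = 533.157 kg/m³
533.157 kg/m³ ÷ 907.185 kg/short ton × 0.0283168 m³/ft³ = 0.0166419 short ton/ft³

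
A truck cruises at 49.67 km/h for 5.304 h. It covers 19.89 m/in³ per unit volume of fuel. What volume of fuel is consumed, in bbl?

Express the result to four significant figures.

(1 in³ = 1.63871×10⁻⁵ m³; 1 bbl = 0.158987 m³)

1.365 bbl

49.67 km/h → 13.7972 m/s
5.304 h → 19094.4 s
d = v × t = 13.7972 × 19094.4 = 263449 m
19.89 m/in³ → 1.21376×10⁶ m/m³
V = d / (distance per unit fuel) = 263449 / 1.21376×10⁶ = 0.217052 m³
In bbl: 0.217052 / 0.158987 = 1.36522 bbl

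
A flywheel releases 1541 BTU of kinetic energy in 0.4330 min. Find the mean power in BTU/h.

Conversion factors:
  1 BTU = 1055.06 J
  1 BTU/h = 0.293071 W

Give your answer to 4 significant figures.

1541 BTU × 1055.06 → 1.62585×10⁶ J
0.4330 min × 60 → 25.98 s
P = E / t = 1.62585×10⁶ J / 25.98 s = 62580.8 W
62580.8 W ÷ (0.293071 W/BTU/h) = 213535 BTU/h

2.135×10⁵ BTU/h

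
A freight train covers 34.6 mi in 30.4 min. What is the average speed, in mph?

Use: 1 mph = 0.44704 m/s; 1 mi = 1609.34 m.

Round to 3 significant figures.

68.3 mph

34.6 mi × 1609.34 = 55683.2 m
30.4 min × 60 = 1824 s
v = d / t = 55683.2 m / 1824 s = 30.5281 m/s
30.5281 m/s ÷ (0.44704 m/s/mph) = 68.2894 mph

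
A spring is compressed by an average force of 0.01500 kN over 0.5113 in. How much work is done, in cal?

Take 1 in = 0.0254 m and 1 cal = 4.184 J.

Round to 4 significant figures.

0.01500 kN × 1000 → 15 N
0.5113 in × 0.0254 → 0.012987 m
W = F × d = 15 N × 0.012987 m = 0.194805 J
0.194805 J ÷ (4.184 J/cal) = 0.0465595 cal

0.04656 cal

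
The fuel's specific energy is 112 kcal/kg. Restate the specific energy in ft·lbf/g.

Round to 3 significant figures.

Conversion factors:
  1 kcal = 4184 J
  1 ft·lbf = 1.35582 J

346 ft·lbf/g

112 kcal/kg × 4184 J/kcal = 468608 J/kg
468608 J/kg ÷ 1.35582 J/ft·lbf × 0.001 kg/g = 345.627 ft·lbf/g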